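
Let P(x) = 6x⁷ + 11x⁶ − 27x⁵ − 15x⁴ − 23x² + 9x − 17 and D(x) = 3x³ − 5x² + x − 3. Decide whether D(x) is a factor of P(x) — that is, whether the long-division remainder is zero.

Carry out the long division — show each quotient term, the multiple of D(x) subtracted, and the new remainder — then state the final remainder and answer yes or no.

R(x) = −8, so D(x) is not a factor of P(x). no

Step 1: lead(6x⁷ + 11x⁶ − 27x⁵ − 15x⁴ − 23x² + 9x − 17) ÷ lead(D) = 6x⁷ ÷ 3x³ = 2x⁴. Subtract (2x⁴)·D = 6x⁷ − 10x⁶ + 2x⁵ − 6x⁴. Remainder: 21x⁶ − 29x⁵ − 9x⁴ − 23x² + 9x − 17.
Step 2: lead(21x⁶ − 29x⁵ − 9x⁴ − 23x² + 9x − 17) ÷ lead(D) = 21x⁶ ÷ 3x³ = 7x³. Subtract (7x³)·D = 21x⁶ − 35x⁵ + 7x⁴ − 21x³. Remainder: 6x⁵ − 16x⁴ + 21x³ − 23x² + 9x − 17.
Step 3: lead(6x⁵ − 16x⁴ + 21x³ − 23x² + 9x − 17) ÷ lead(D) = 6x⁵ ÷ 3x³ = 2x². Subtract (2x²)·D = 6x⁵ − 10x⁴ + 2x³ − 6x². Remainder: −6x⁴ + 19x³ − 17x² + 9x − 17.
Step 4: lead(−6x⁴ + 19x³ − 17x² + 9x − 17) ÷ lead(D) = −6x⁴ ÷ 3x³ = −2x. Subtract (−2x)·D = −6x⁴ + 10x³ − 2x² + 6x. Remainder: 9x³ − 15x² + 3x − 17.
Step 5: lead(9x³ − 15x² + 3x − 17) ÷ lead(D) = 9x³ ÷ 3x³ = 3. Subtract (3)·D = 9x³ − 15x² + 3x − 9. Remainder: −8.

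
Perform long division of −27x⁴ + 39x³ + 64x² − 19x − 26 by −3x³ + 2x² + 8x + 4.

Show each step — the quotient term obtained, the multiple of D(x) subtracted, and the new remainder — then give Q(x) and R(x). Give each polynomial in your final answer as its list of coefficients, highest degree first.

Q = [9, -7]; R = [6, 1, 2]

Step 1: lead(−27x⁴ + 39x³ + 64x² − 19x − 26) ÷ lead(D) = −27x⁴ ÷ −3x³ = 9x. Subtract (9x)·D = −27x⁴ + 18x³ + 72x² + 36x. Remainder: 21x³ − 8x² − 55x − 26.
Step 2: lead(21x³ − 8x² − 55x − 26) ÷ lead(D) = 21x³ ÷ −3x³ = −7. Subtract (−7)·D = 21x³ − 14x² − 56x − 28. Remainder: 6x² + x + 2.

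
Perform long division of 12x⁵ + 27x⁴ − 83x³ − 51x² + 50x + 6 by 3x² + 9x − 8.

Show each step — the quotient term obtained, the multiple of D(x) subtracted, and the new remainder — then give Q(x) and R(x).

Q(x) = 4x³ − 3x² − 8x − 1; R(x) = −5x − 2

Step 1: lead(12x⁵ + 27x⁴ − 83x³ − 51x² + 50x + 6) ÷ lead(D) = 12x⁵ ÷ 3x² = 4x³. Subtract (4x³)·D = 12x⁵ + 36x⁴ − 32x³. Remainder: −9x⁴ − 51x³ − 51x² + 50x + 6.
Step 2: lead(−9x⁴ − 51x³ − 51x² + 50x + 6) ÷ lead(D) = −9x⁴ ÷ 3x² = −3x². Subtract (−3x²)·D = −9x⁴ − 27x³ + 24x². Remainder: −24x³ − 75x² + 50x + 6.
Step 3: lead(−24x³ − 75x² + 50x + 6) ÷ lead(D) = −24x³ ÷ 3x² = −8x. Subtract (−8x)·D = −24x³ − 72x² + 64x. Remainder: −3x² − 14x + 6.
Step 4: lead(−3x² − 14x + 6) ÷ lead(D) = −3x² ÷ 3x² = −1. Subtract (−1)·D = −3x² − 9x + 8. Remainder: −5x − 2.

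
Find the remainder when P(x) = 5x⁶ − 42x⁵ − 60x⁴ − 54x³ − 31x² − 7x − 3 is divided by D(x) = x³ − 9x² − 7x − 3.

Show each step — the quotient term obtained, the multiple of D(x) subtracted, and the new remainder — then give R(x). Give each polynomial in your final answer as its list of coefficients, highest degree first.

R = [-8, -1, -3]

Step 1: lead(5x⁶ − 42x⁵ − 60x⁴ − 54x³ − 31x² − 7x − 3) ÷ lead(D) = 5x⁶ ÷ x³ = 5x³. Subtract (5x³)·D = 5x⁶ − 45x⁵ − 35x⁴ − 15x³. Remainder: 3x⁵ − 25x⁴ − 39x³ − 31x² − 7x − 3.
Step 2: lead(3x⁵ − 25x⁴ − 39x³ − 31x² − 7x − 3) ÷ lead(D) = 3x⁵ ÷ x³ = 3x². Subtract (3x²)·D = 3x⁵ − 27x⁴ − 21x³ − 9x². Remainder: 2x⁴ − 18x³ − 22x² − 7x − 3.
Step 3: lead(2x⁴ − 18x³ − 22x² − 7x − 3) ÷ lead(D) = 2x⁴ ÷ x³ = 2x. Subtract (2x)·D = 2x⁴ − 18x³ − 14x² − 6x. Remainder: −8x² − x − 3.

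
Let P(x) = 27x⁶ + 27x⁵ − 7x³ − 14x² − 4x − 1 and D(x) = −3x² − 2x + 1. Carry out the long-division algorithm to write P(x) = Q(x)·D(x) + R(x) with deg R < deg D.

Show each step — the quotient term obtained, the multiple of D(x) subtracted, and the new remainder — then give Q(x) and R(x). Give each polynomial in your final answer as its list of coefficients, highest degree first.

Q = [-9, -3, -1, 2, 3]; R = [-4]

Step 1: lead(27x⁶ + 27x⁵ − 7x³ − 14x² − 4x − 1) ÷ lead(D) = 27x⁶ ÷ −3x² = −9x⁴. Subtract (−9x⁴)·D = 27x⁶ + 18x⁵ − 9x⁴. Remainder: 9x⁵ + 9x⁴ − 7x³ − 14x² − 4x − 1.
Step 2: lead(9x⁵ + 9x⁴ − 7x³ − 14x² − 4x − 1) ÷ lead(D) = 9x⁵ ÷ −3x² = −3x³. Subtract (−3x³)·D = 9x⁵ + 6x⁴ − 3x³. Remainder: 3x⁴ − 4x³ − 14x² − 4x − 1.
Step 3: lead(3x⁴ − 4x³ − 14x² − 4x − 1) ÷ lead(D) = 3x⁴ ÷ −3x² = −x². Subtract (−x²)·D = 3x⁴ + 2x³ − x². Remainder: −6x³ − 13x² − 4x − 1.
Step 4: lead(−6x³ − 13x² − 4x − 1) ÷ lead(D) = −6x³ ÷ −3x² = 2x. Subtract (2x)·D = −6x³ − 4x² + 2x. Remainder: −9x² − 6x − 1.
Step 5: lead(−9x² − 6x − 1) ÷ lead(D) = −9x² ÷ −3x² = 3. Subtract (3)·D = −9x² − 6x + 3. Remainder: −4.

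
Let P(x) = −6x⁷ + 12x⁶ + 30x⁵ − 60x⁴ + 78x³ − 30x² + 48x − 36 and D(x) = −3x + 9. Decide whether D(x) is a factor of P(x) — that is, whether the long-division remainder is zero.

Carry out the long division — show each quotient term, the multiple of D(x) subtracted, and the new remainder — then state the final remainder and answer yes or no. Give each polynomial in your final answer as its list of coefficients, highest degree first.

R = [0], so D(x) is a factor of P(x). yes

Step 1: lead(−6x⁷ + 12x⁶ + 30x⁵ − 60x⁴ + 78x³ − 30x² + 48x − 36) ÷ lead(D) = −6x⁷ ÷ −3x = 2x⁶. Subtract (2x⁶)·D = −6x⁷ + 18x⁶. Remainder: −6x⁶ + 30x⁵ − 60x⁴ + 78x³ − 30x² + 48x − 36.
Step 2: lead(−6x⁶ + 30x⁵ − 60x⁴ + 78x³ − 30x² + 48x − 36) ÷ lead(D) = −6x⁶ ÷ −3x = 2x⁵. Subtract (2x⁵)·D = −6x⁶ + 18x⁵. Remainder: 12x⁵ − 60x⁴ + 78x³ − 30x² + 48x − 36.
Step 3: lead(12x⁵ − 60x⁴ + 78x³ − 30x² + 48x − 36) ÷ lead(D) = 12x⁵ ÷ −3x = −4x⁴. Subtract (−4x⁴)·D = 12x⁵ − 36x⁴. Remainder: −24x⁴ + 78x³ − 30x² + 48x − 36.
Step 4: lead(−24x⁴ + 78x³ − 30x² + 48x − 36) ÷ lead(D) = −24x⁴ ÷ −3x = 8x³. Subtract (8x³)·D = −24x⁴ + 72x³. Remainder: 6x³ − 30x² + 48x − 36.
Step 5: lead(6x³ − 30x² + 48x − 36) ÷ lead(D) = 6x³ ÷ −3x = −2x². Subtract (−2x²)·D = 6x³ − 18x². Remainder: −12x² + 48x − 36.
Step 6: lead(−12x² + 48x − 36) ÷ lead(D) = −12x² ÷ −3x = 4x. Subtract (4x)·D = −12x² + 36x. Remainder: 12x − 36.
Step 7: lead(12x − 36) ÷ lead(D) = 12x ÷ −3x = −4. Subtract (−4)·D = 12x − 36. Remainder: 0.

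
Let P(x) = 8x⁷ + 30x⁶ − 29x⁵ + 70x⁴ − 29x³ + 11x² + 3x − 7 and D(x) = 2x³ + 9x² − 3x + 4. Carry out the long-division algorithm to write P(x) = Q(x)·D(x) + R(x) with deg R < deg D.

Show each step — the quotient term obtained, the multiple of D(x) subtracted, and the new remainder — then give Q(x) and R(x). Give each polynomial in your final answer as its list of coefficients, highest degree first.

Q = [4, -3, 5, 0, -1]; R = [-3]

Step 1: lead(8x⁷ + 30x⁶ − 29x⁵ + 70x⁴ − 29x³ + 11x² + 3x − 7) ÷ lead(D) = 8x⁷ ÷ 2x³ = 4x⁴. Subtract (4x⁴)·D = 8x⁷ + 36x⁶ − 12x⁵ + 16x⁴. Remainder: −6x⁶ − 17x⁵ + 54x⁴ − 29x³ + 11x² + 3x − 7.
Step 2: lead(−6x⁶ − 17x⁵ + 54x⁴ − 29x³ + 11x² + 3x − 7) ÷ lead(D) = −6x⁶ ÷ 2x³ = −3x³. Subtract (−3x³)·D = −6x⁶ − 27x⁵ + 9x⁴ − 12x³. Remainder: 10x⁵ + 45x⁴ − 17x³ + 11x² + 3x − 7.
Step 3: lead(10x⁵ + 45x⁴ − 17x³ + 11x² + 3x − 7) ÷ lead(D) = 10x⁵ ÷ 2x³ = 5x². Subtract (5x²)·D = 10x⁵ + 45x⁴ − 15x³ + 20x². Remainder: −2x³ − 9x² + 3x − 7.
Step 4: lead(−2x³ − 9x² + 3x − 7) ÷ lead(D) = −2x³ ÷ 2x³ = −1. Subtract (−1)·D = −2x³ − 9x² + 3x − 4. Remainder: −3.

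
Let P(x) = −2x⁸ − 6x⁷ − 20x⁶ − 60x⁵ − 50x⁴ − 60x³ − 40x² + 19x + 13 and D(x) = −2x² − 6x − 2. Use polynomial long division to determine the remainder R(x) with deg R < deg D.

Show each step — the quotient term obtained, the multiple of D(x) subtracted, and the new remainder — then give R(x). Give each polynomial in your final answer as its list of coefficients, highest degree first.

Step 1: lead(−2x⁸ − 6x⁷ − 20x⁶ − 60x⁵ − 50x⁴ − 60x³ − 40x² + 19x + 13) ÷ lead(D) = −2x⁸ ÷ −2x² = x⁶. Subtract (x⁶)·D = −2x⁸ − 6x⁷ − 2x⁶. Remainder: −18x⁶ − 60x⁵ − 50x⁴ − 60x³ − 40x² + 19x + 13.
Step 2: lead(−18x⁶ − 60x⁵ − 50x⁴ − 60x³ − 40x² + 19x + 13) ÷ lead(D) = −18x⁶ ÷ −2x² = 9x⁴. Subtract (9x⁴)·D = −18x⁶ − 54x⁵ − 18x⁴. Remainder: −6x⁵ − 32x⁴ − 60x³ − 40x² + 19x + 13.
Step 3: lead(−6x⁵ − 32x⁴ − 60x³ − 40x² + 19x + 13) ÷ lead(D) = −6x⁵ ÷ −2x² = 3x³. Subtract (3x³)·D = −6x⁵ − 18x⁴ − 6x³. Remainder: −14x⁴ − 54x³ − 40x² + 19x + 13.
Step 4: lead(−14x⁴ − 54x³ − 40x² + 19x + 13) ÷ lead(D) = −14x⁴ ÷ −2x² = 7x². Subtract (7x²)·D = −14x⁴ − 42x³ − 14x². Remainder: −12x³ − 26x² + 19x + 13.
Step 5: lead(−12x³ − 26x² + 19x + 13) ÷ lead(D) = −12x³ ÷ −2x² = 6x. Subtract (6x)·D = −12x³ − 36x² − 12x. Remainder: 10x² + 31x + 13.
Step 6: lead(10x² + 31x + 13) ÷ lead(D) = 10x² ÷ −2x² = −5. Subtract (−5)·D = 10x² + 30x + 10. Remainder: x + 3.

R = [1, 3]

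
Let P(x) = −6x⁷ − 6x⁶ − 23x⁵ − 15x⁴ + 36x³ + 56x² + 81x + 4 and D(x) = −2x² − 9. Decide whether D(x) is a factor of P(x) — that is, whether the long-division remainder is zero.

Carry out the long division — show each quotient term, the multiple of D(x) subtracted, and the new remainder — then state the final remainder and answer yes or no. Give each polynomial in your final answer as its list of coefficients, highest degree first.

R = [-5], so D(x) is not a factor of P(x). no

Step 1: lead(−6x⁷ − 6x⁶ − 23x⁵ − 15x⁴ + 36x³ + 56x² + 81x + 4) ÷ lead(D) = −6x⁷ ÷ −2x² = 3x⁵. Subtract (3x⁵)·D = −6x⁷ − 27x⁵. Remainder: −6x⁶ + 4x⁵ − 15x⁴ + 36x³ + 56x² + 81x + 4.
Step 2: lead(−6x⁶ + 4x⁵ − 15x⁴ + 36x³ + 56x² + 81x + 4) ÷ lead(D) = −6x⁶ ÷ −2x² = 3x⁴. Subtract (3x⁴)·D = −6x⁶ − 27x⁴. Remainder: 4x⁵ + 12x⁴ + 36x³ + 56x² + 81x + 4.
Step 3: lead(4x⁵ + 12x⁴ + 36x³ + 56x² + 81x + 4) ÷ lead(D) = 4x⁵ ÷ −2x² = −2x³. Subtract (−2x³)·D = 4x⁵ + 18x³. Remainder: 12x⁴ + 18x³ + 56x² + 81x + 4.
Step 4: lead(12x⁴ + 18x³ + 56x² + 81x + 4) ÷ lead(D) = 12x⁴ ÷ −2x² = −6x². Subtract (−6x²)·D = 12x⁴ + 54x². Remainder: 18x³ + 2x² + 81x + 4.
Step 5: lead(18x³ + 2x² + 81x + 4) ÷ lead(D) = 18x³ ÷ −2x² = −9x. Subtract (−9x)·D = 18x³ + 81x. Remainder: 2x² + 4.
Step 6: lead(2x² + 4) ÷ lead(D) = 2x² ÷ −2x² = −1. Subtract (−1)·D = 2x² + 9. Remainder: −5.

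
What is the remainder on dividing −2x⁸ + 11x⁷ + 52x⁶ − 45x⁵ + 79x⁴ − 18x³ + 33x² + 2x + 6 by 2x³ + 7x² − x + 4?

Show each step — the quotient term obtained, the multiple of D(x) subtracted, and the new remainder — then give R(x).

Step 1: lead(−2x⁸ + 11x⁷ + 52x⁶ − 45x⁵ + 79x⁴ − 18x³ + 33x² + 2x + 6) ÷ lead(D) = −2x⁸ ÷ 2x³ = −x⁵. Subtract (−x⁵)·D = −2x⁸ − 7x⁷ + x⁶ − 4x⁵. Remainder: 18x⁷ + 51x⁶ − 41x⁵ + 79x⁴ − 18x³ + 33x² + 2x + 6.
Step 2: lead(18x⁷ + 51x⁶ − 41x⁵ + 79x⁴ − 18x³ + 33x² + 2x + 6) ÷ lead(D) = 18x⁷ ÷ 2x³ = 9x⁴. Subtract (9x⁴)·D = 18x⁷ + 63x⁶ − 9x⁵ + 36x⁴. Remainder: −12x⁶ − 32x⁵ + 43x⁴ − 18x³ + 33x² + 2x + 6.
Step 3: lead(−12x⁶ − 32x⁵ + 43x⁴ − 18x³ + 33x² + 2x + 6) ÷ lead(D) = −12x⁶ ÷ 2x³ = −6x³. Subtract (−6x³)·D = −12x⁶ − 42x⁵ + 6x⁴ − 24x³. Remainder: 10x⁵ + 37x⁴ + 6x³ + 33x² + 2x + 6.
Step 4: lead(10x⁵ + 37x⁴ + 6x³ + 33x² + 2x + 6) ÷ lead(D) = 10x⁵ ÷ 2x³ = 5x². Subtract (5x²)·D = 10x⁵ + 35x⁴ − 5x³ + 20x². Remainder: 2x⁴ + 11x³ + 13x² + 2x + 6.
Step 5: lead(2x⁴ + 11x³ + 13x² + 2x + 6) ÷ lead(D) = 2x⁴ ÷ 2x³ = x. Subtract (x)·D = 2x⁴ + 7x³ − x² + 4x. Remainder: 4x³ + 14x² − 2x + 6.
Step 6: lead(4x³ + 14x² − 2x + 6) ÷ lead(D) = 4x³ ÷ 2x³ = 2. Subtract (2)·D = 4x³ + 14x² − 2x + 8. Remainder: −2.

R(x) = −2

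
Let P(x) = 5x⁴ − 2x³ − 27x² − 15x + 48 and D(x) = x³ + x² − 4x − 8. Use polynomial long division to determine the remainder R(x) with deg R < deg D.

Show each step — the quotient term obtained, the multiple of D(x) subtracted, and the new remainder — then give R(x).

R(x) = −3x − 8

Step 1: lead(5x⁴ − 2x³ − 27x² − 15x + 48) ÷ lead(D) = 5x⁴ ÷ x³ = 5x. Subtract (5x)·D = 5x⁴ + 5x³ − 20x² − 40x. Remainder: −7x³ − 7x² + 25x + 48.
Step 2: lead(−7x³ − 7x² + 25x + 48) ÷ lead(D) = −7x³ ÷ x³ = −7. Subtract (−7)·D = −7x³ − 7x² + 28x + 56. Remainder: −3x − 8.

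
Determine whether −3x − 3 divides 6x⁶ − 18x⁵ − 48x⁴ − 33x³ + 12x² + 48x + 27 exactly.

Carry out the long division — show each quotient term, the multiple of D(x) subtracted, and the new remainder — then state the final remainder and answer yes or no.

Step 1: lead(6x⁶ − 18x⁵ − 48x⁴ − 33x³ + 12x² + 48x + 27) ÷ lead(D) = 6x⁶ ÷ −3x = −2x⁵. Subtract (−2x⁵)·D = 6x⁶ + 6x⁵. Remainder: −24x⁵ − 48x⁴ − 33x³ + 12x² + 48x + 27.
Step 2: lead(−24x⁵ − 48x⁴ − 33x³ + 12x² + 48x + 27) ÷ lead(D) = −24x⁵ ÷ −3x = 8x⁴. Subtract (8x⁴)·D = −24x⁵ − 24x⁴. Remainder: −24x⁴ − 33x³ + 12x² + 48x + 27.
Step 3: lead(−24x⁴ − 33x³ + 12x² + 48x + 27) ÷ lead(D) = −24x⁴ ÷ −3x = 8x³. Subtract (8x³)·D = −24x⁴ − 24x³. Remainder: −9x³ + 12x² + 48x + 27.
Step 4: lead(−9x³ + 12x² + 48x + 27) ÷ lead(D) = −9x³ ÷ −3x = 3x². Subtract (3x²)·D = −9x³ − 9x². Remainder: 21x² + 48x + 27.
Step 5: lead(21x² + 48x + 27) ÷ lead(D) = 21x² ÷ −3x = −7x. Subtract (−7x)·D = 21x² + 21x. Remainder: 27x + 27.
Step 6: lead(27x + 27) ÷ lead(D) = 27x ÷ −3x = −9. Subtract (−9)·D = 27x + 27. Remainder: 0.

R(x) = 0, so D(x) is a factor of P(x). yes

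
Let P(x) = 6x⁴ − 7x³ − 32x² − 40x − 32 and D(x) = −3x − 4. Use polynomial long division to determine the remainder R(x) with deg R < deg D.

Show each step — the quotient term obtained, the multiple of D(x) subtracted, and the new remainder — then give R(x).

R(x) = 0

Step 1: lead(6x⁴ − 7x³ − 32x² − 40x − 32) ÷ lead(D) = 6x⁴ ÷ −3x = −2x³. Subtract (−2x³)·D = 6x⁴ + 8x³. Remainder: −15x³ − 32x² − 40x − 32.
Step 2: lead(−15x³ − 32x² − 40x − 32) ÷ lead(D) = −15x³ ÷ −3x = 5x². Subtract (5x²)·D = −15x³ − 20x². Remainder: −12x² − 40x − 32.
Step 3: lead(−12x² − 40x − 32) ÷ lead(D) = −12x² ÷ −3x = 4x. Subtract (4x)·D = −12x² − 16x. Remainder: −24x − 32.
Step 4: lead(−24x − 32) ÷ lead(D) = −24x ÷ −3x = 8. Subtract (8)·D = −24x − 32. Remainder: 0.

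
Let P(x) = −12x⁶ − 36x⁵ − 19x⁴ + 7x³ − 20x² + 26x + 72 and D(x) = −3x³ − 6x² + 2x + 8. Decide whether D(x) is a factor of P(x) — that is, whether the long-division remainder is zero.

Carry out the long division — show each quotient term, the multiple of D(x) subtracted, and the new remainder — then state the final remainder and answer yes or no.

Step 1: lead(−12x⁶ − 36x⁵ − 19x⁴ + 7x³ − 20x² + 26x + 72) ÷ lead(D) = −12x⁶ ÷ −3x³ = 4x³. Subtract (4x³)·D = −12x⁶ − 24x⁵ + 8x⁴ + 32x³. Remainder: −12x⁵ − 27x⁴ − 25x³ − 20x² + 26x + 72.
Step 2: lead(−12x⁵ − 27x⁴ − 25x³ − 20x² + 26x + 72) ÷ lead(D) = −12x⁵ ÷ −3x³ = 4x². Subtract (4x²)·D = −12x⁵ − 24x⁴ + 8x³ + 32x². Remainder: −3x⁴ − 33x³ − 52x² + 26x + 72.
Step 3: lead(−3x⁴ − 33x³ − 52x² + 26x + 72) ÷ lead(D) = −3x⁴ ÷ −3x³ = x. Subtract (x)·D = −3x⁴ − 6x³ + 2x² + 8x. Remainder: −27x³ − 54x² + 18x + 72.
Step 4: lead(−27x³ − 54x² + 18x + 72) ÷ lead(D) = −27x³ ÷ −3x³ = 9. Subtract (9)·D = −27x³ − 54x² + 18x + 72. Remainder: 0.

R(x) = 0, so D(x) is a factor of P(x). yes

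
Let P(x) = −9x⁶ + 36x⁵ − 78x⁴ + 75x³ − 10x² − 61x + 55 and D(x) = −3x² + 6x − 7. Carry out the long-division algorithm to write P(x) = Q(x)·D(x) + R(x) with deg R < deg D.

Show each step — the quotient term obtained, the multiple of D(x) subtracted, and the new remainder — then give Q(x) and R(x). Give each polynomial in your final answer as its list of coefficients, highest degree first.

Step 1: lead(−9x⁶ + 36x⁵ − 78x⁴ + 75x³ − 10x² − 61x + 55) ÷ lead(D) = −9x⁶ ÷ −3x² = 3x⁴. Subtract (3x⁴)·D = −9x⁶ + 18x⁵ − 21x⁴. Remainder: 18x⁵ − 57x⁴ + 75x³ − 10x² − 61x + 55.
Step 2: lead(18x⁵ − 57x⁴ + 75x³ − 10x² − 61x + 55) ÷ lead(D) = 18x⁵ ÷ −3x² = −6x³. Subtract (−6x³)·D = 18x⁵ − 36x⁴ + 42x³. Remainder: −21x⁴ + 33x³ − 10x² − 61x + 55.
Step 3: lead(−21x⁴ + 33x³ − 10x² − 61x + 55) ÷ lead(D) = −21x⁴ ÷ −3x² = 7x². Subtract (7x²)·D = −21x⁴ + 42x³ − 49x². Remainder: −9x³ + 39x² − 61x + 55.
Step 4: lead(−9x³ + 39x² − 61x + 55) ÷ lead(D) = −9x³ ÷ −3x² = 3x. Subtract (3x)·D = −9x³ + 18x² − 21x. Remainder: 21x² − 40x + 55.
Step 5: lead(21x² − 40x + 55) ÷ lead(D) = 21x² ÷ −3x² = −7. Subtract (−7)·D = 21x² − 42x + 49. Remainder: 2x + 6.

Q = [3, -6, 7, 3, -7]; R = [2, 6]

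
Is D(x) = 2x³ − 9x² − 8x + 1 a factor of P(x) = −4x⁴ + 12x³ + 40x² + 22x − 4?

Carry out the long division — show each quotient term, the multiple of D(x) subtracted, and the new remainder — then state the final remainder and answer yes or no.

R(x) = −3x² − 1, so D(x) is not a factor of P(x). no

Step 1: lead(−4x⁴ + 12x³ + 40x² + 22x − 4) ÷ lead(D) = −4x⁴ ÷ 2x³ = −2x. Subtract (−2x)·D = −4x⁴ + 18x³ + 16x² − 2x. Remainder: −6x³ + 24x² + 24x − 4.
Step 2: lead(−6x³ + 24x² + 24x − 4) ÷ lead(D) = −6x³ ÷ 2x³ = −3. Subtract (−3)·D = −6x³ + 27x² + 24x − 3. Remainder: −3x² − 1.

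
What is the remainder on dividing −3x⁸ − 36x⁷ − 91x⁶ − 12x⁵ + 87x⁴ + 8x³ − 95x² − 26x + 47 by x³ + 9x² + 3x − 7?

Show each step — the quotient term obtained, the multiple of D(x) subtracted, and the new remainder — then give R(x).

R(x) = −2x² − 2x − 9

Step 1: lead(−3x⁸ − 36x⁷ − 91x⁶ − 12x⁵ + 87x⁴ + 8x³ − 95x² − 26x + 47) ÷ lead(D) = −3x⁸ ÷ x³ = −3x⁵. Subtract (−3x⁵)·D = −3x⁸ − 27x⁷ − 9x⁶ + 21x⁵. Remainder: −9x⁷ − 82x⁶ − 33x⁵ + 87x⁴ + 8x³ − 95x² − 26x + 47.
Step 2: lead(−9x⁷ − 82x⁶ − 33x⁵ + 87x⁴ + 8x³ − 95x² − 26x + 47) ÷ lead(D) = −9x⁷ ÷ x³ = −9x⁴. Subtract (−9x⁴)·D = −9x⁷ − 81x⁶ − 27x⁵ + 63x⁴. Remainder: −x⁶ − 6x⁵ + 24x⁴ + 8x³ − 95x² − 26x + 47.
Step 3: lead(−x⁶ − 6x⁵ + 24x⁴ + 8x³ − 95x² − 26x + 47) ÷ lead(D) = −x⁶ ÷ x³ = −x³. Subtract (−x³)·D = −x⁶ − 9x⁵ − 3x⁴ + 7x³. Remainder: 3x⁵ + 27x⁴ + x³ − 95x² − 26x + 47.
Step 4: lead(3x⁵ + 27x⁴ + x³ − 95x² − 26x + 47) ÷ lead(D) = 3x⁵ ÷ x³ = 3x². Subtract (3x²)·D = 3x⁵ + 27x⁴ + 9x³ − 21x². Remainder: −8x³ − 74x² − 26x + 47.
Step 5: lead(−8x³ − 74x² − 26x + 47) ÷ lead(D) = −8x³ ÷ x³ = −8. Subtract (−8)·D = −8x³ − 72x² − 24x + 56. Remainder: −2x² − 2x − 9.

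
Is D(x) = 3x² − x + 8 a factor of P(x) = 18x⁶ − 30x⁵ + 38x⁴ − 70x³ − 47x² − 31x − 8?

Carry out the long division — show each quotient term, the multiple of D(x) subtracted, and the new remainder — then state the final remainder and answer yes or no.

Step 1: lead(18x⁶ − 30x⁵ + 38x⁴ − 70x³ − 47x² − 31x − 8) ÷ lead(D) = 18x⁶ ÷ 3x² = 6x⁴. Subtract (6x⁴)·D = 18x⁶ − 6x⁵ + 48x⁴. Remainder: −24x⁵ − 10x⁴ − 70x³ − 47x² − 31x − 8.
Step 2: lead(−24x⁵ − 10x⁴ − 70x³ − 47x² − 31x − 8) ÷ lead(D) = −24x⁵ ÷ 3x² = −8x³. Subtract (−8x³)·D = −24x⁵ + 8x⁴ − 64x³. Remainder: −18x⁴ − 6x³ − 47x² − 31x − 8.
Step 3: lead(−18x⁴ − 6x³ − 47x² − 31x − 8) ÷ lead(D) = −18x⁴ ÷ 3x² = −6x². Subtract (−6x²)·D = −18x⁴ + 6x³ − 48x². Remainder: −12x³ + x² − 31x − 8.
Step 4: lead(−12x³ + x² − 31x − 8) ÷ lead(D) = −12x³ ÷ 3x² = −4x. Subtract (−4x)·D = −12x³ + 4x² − 32x. Remainder: −3x² + x − 8.
Step 5: lead(−3x² + x − 8) ÷ lead(D) = −3x² ÷ 3x² = −1. Subtract (−1)·D = −3x² + x − 8. Remainder: 0.

R(x) = 0, so D(x) is a factor of P(x). yes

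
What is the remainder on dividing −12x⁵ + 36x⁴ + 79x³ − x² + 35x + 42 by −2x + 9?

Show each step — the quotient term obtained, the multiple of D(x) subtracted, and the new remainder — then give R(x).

R(x) = −3

Step 1: lead(−12x⁵ + 36x⁴ + 79x³ − x² + 35x + 42) ÷ lead(D) = −12x⁵ ÷ −2x = 6x⁴. Subtract (6x⁴)·D = −12x⁵ + 54x⁴. Remainder: −18x⁴ + 79x³ − x² + 35x + 42.
Step 2: lead(−18x⁴ + 79x³ − x² + 35x + 42) ÷ lead(D) = −18x⁴ ÷ −2x = 9x³. Subtract (9x³)·D = −18x⁴ + 81x³. Remainder: −2x³ − x² + 35x + 42.
Step 3: lead(−2x³ − x² + 35x + 42) ÷ lead(D) = −2x³ ÷ −2x = x². Subtract (x²)·D = −2x³ + 9x². Remainder: −10x² + 35x + 42.
Step 4: lead(−10x² + 35x + 42) ÷ lead(D) = −10x² ÷ −2x = 5x. Subtract (5x)·D = −10x² + 45x. Remainder: −10x + 42.
Step 5: lead(−10x + 42) ÷ lead(D) = −10x ÷ −2x = 5. Subtract (5)·D = −10x + 45. Remainder: −3.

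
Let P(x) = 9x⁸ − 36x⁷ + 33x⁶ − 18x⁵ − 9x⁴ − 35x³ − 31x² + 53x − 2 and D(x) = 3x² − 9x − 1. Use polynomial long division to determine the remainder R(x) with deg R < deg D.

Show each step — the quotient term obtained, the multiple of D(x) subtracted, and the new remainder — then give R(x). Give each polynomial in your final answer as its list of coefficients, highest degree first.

Step 1: lead(9x⁸ − 36x⁷ + 33x⁶ − 18x⁵ − 9x⁴ − 35x³ − 31x² + 53x − 2) ÷ lead(D) = 9x⁸ ÷ 3x² = 3x⁶. Subtract (3x⁶)·D = 9x⁸ − 27x⁷ − 3x⁶. Remainder: −9x⁷ + 36x⁶ − 18x⁵ − 9x⁴ − 35x³ − 31x² + 53x − 2.
Step 2: lead(−9x⁷ + 36x⁶ − 18x⁵ − 9x⁴ − 35x³ − 31x² + 53x − 2) ÷ lead(D) = −9x⁷ ÷ 3x² = −3x⁵. Subtract (−3x⁵)·D = −9x⁷ + 27x⁶ + 3x⁵. Remainder: 9x⁶ − 21x⁵ − 9x⁴ − 35x³ − 31x² + 53x − 2.
Step 3: lead(9x⁶ − 21x⁵ − 9x⁴ − 35x³ − 31x² + 53x − 2) ÷ lead(D) = 9x⁶ ÷ 3x² = 3x⁴. Subtract (3x⁴)·D = 9x⁶ − 27x⁵ − 3x⁴. Remainder: 6x⁵ − 6x⁴ − 35x³ − 31x² + 53x − 2.
Step 4: lead(6x⁵ − 6x⁴ − 35x³ − 31x² + 53x − 2) ÷ lead(D) = 6x⁵ ÷ 3x² = 2x³. Subtract (2x³)·D = 6x⁵ − 18x⁴ − 2x³. Remainder: 12x⁴ − 33x³ − 31x² + 53x − 2.
Step 5: lead(12x⁴ − 33x³ − 31x² + 53x − 2) ÷ lead(D) = 12x⁴ ÷ 3x² = 4x². Subtract (4x²)·D = 12x⁴ − 36x³ − 4x². Remainder: 3x³ − 27x² + 53x − 2.
Step 6: lead(3x³ − 27x² + 53x − 2) ÷ lead(D) = 3x³ ÷ 3x² = x. Subtract (x)·D = 3x³ − 9x² − x. Remainder: −18x² + 54x − 2.
Step 7: lead(−18x² + 54x − 2) ÷ lead(D) = −18x² ÷ 3x² = −6. Subtract (−6)·D = −18x² + 54x + 6. Remainder: −8.

R = [-8]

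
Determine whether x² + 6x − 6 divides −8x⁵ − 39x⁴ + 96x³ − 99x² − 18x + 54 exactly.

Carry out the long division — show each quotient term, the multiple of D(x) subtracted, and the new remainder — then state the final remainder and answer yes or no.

R(x) = 0, so D(x) is a factor of P(x). yes

Step 1: lead(−8x⁵ − 39x⁴ + 96x³ − 99x² − 18x + 54) ÷ lead(D) = −8x⁵ ÷ x² = −8x³. Subtract (−8x³)·D = −8x⁵ − 48x⁴ + 48x³. Remainder: 9x⁴ + 48x³ − 99x² − 18x + 54.
Step 2: lead(9x⁴ + 48x³ − 99x² − 18x + 54) ÷ lead(D) = 9x⁴ ÷ x² = 9x². Subtract (9x²)·D = 9x⁴ + 54x³ − 54x². Remainder: −6x³ − 45x² − 18x + 54.
Step 3: lead(−6x³ − 45x² − 18x + 54) ÷ lead(D) = −6x³ ÷ x² = −6x. Subtract (−6x)·D = −6x³ − 36x² + 36x. Remainder: −9x² − 54x + 54.
Step 4: lead(−9x² − 54x + 54) ÷ lead(D) = −9x² ÷ x² = −9. Subtract (−9)·D = −9x² − 54x + 54. Remainder: 0.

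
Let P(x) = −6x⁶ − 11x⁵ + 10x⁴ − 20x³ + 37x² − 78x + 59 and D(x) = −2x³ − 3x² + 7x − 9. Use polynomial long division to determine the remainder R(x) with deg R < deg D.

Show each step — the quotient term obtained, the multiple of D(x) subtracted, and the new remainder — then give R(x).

R(x) = 5

Step 1: lead(−6x⁶ − 11x⁵ + 10x⁴ − 20x³ + 37x² − 78x + 59) ÷ lead(D) = −6x⁶ ÷ −2x³ = 3x³. Subtract (3x³)·D = −6x⁶ − 9x⁵ + 21x⁴ − 27x³. Remainder: −2x⁵ − 11x⁴ + 7x³ + 37x² − 78x + 59.
Step 2: lead(−2x⁵ − 11x⁴ + 7x³ + 37x² − 78x + 59) ÷ lead(D) = −2x⁵ ÷ −2x³ = x². Subtract (x²)·D = −2x⁵ − 3x⁴ + 7x³ − 9x². Remainder: −8x⁴ + 46x² − 78x + 59.
Step 3: lead(−8x⁴ + 46x² − 78x + 59) ÷ lead(D) = −8x⁴ ÷ −2x³ = 4x. Subtract (4x)·D = −8x⁴ − 12x³ + 28x² − 36x. Remainder: 12x³ + 18x² − 42x + 59.
Step 4: lead(12x³ + 18x² − 42x + 59) ÷ lead(D) = 12x³ ÷ −2x³ = −6. Subtract (−6)·D = 12x³ + 18x² − 42x + 54. Remainder: 5.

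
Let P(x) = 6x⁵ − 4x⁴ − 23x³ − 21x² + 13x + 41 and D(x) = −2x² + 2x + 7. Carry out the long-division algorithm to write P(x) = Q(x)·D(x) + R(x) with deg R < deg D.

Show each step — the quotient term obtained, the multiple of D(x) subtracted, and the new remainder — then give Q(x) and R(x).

Step 1: lead(6x⁵ − 4x⁴ − 23x³ − 21x² + 13x + 41) ÷ lead(D) = 6x⁵ ÷ −2x² = −3x³. Subtract (−3x³)·D = 6x⁵ − 6x⁴ − 21x³. Remainder: 2x⁴ − 2x³ − 21x² + 13x + 41.
Step 2: lead(2x⁴ − 2x³ − 21x² + 13x + 41) ÷ lead(D) = 2x⁴ ÷ −2x² = −x². Subtract (−x²)·D = 2x⁴ − 2x³ − 7x². Remainder: −14x² + 13x + 41.
Step 3: lead(−14x² + 13x + 41) ÷ lead(D) = −14x² ÷ −2x² = 7. Subtract (7)·D = −14x² + 14x + 49. Remainder: −x − 8.

Q(x) = −3x³ − x² + 7; R(x) = −x − 8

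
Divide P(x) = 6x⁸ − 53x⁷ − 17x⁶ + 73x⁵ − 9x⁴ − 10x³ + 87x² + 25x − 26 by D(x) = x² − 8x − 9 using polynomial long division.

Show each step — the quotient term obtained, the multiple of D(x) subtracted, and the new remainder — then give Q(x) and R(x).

Q(x) = 6x⁶ − 5x⁵ − 3x⁴ + 4x³ − 4x² − 6x + 3; R(x) = −5x + 1

Step 1: lead(6x⁸ − 53x⁷ − 17x⁶ + 73x⁵ − 9x⁴ − 10x³ + 87x² + 25x − 26) ÷ lead(D) = 6x⁸ ÷ x² = 6x⁶. Subtract (6x⁶)·D = 6x⁸ − 48x⁷ − 54x⁶. Remainder: −5x⁷ + 37x⁶ + 73x⁵ − 9x⁴ − 10x³ + 87x² + 25x − 26.
Step 2: lead(−5x⁷ + 37x⁶ + 73x⁵ − 9x⁴ − 10x³ + 87x² + 25x − 26) ÷ lead(D) = −5x⁷ ÷ x² = −5x⁵. Subtract (−5x⁵)·D = −5x⁷ + 40x⁶ + 45x⁵. Remainder: −3x⁶ + 28x⁵ − 9x⁴ − 10x³ + 87x² + 25x − 26.
Step 3: lead(−3x⁶ + 28x⁵ − 9x⁴ − 10x³ + 87x² + 25x − 26) ÷ lead(D) = −3x⁶ ÷ x² = −3x⁴. Subtract (−3x⁴)·D = −3x⁶ + 24x⁵ + 27x⁴. Remainder: 4x⁵ − 36x⁴ − 10x³ + 87x² + 25x − 26.
Step 4: lead(4x⁵ − 36x⁴ − 10x³ + 87x² + 25x − 26) ÷ lead(D) = 4x⁵ ÷ x² = 4x³. Subtract (4x³)·D = 4x⁵ − 32x⁴ − 36x³. Remainder: −4x⁴ + 26x³ + 87x² + 25x − 26.
Step 5: lead(−4x⁴ + 26x³ + 87x² + 25x − 26) ÷ lead(D) = −4x⁴ ÷ x² = −4x². Subtract (−4x²)·D = −4x⁴ + 32x³ + 36x². Remainder: −6x³ + 51x² + 25x − 26.
Step 6: lead(−6x³ + 51x² + 25x − 26) ÷ lead(D) = −6x³ ÷ x² = −6x. Subtract (−6x)·D = −6x³ + 48x² + 54x. Remainder: 3x² − 29x − 26.
Step 7: lead(3x² − 29x − 26) ÷ lead(D) = 3x² ÷ x² = 3. Subtract (3)·D = 3x² − 24x − 27. Remainder: −5x + 1.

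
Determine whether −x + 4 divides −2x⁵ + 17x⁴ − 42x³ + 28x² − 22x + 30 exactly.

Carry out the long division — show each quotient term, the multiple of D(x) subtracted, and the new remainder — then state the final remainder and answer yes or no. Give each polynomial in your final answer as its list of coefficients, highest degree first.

Step 1: lead(−2x⁵ + 17x⁴ − 42x³ + 28x² − 22x + 30) ÷ lead(D) = −2x⁵ ÷ −x = 2x⁴. Subtract (2x⁴)·D = −2x⁵ + 8x⁴. Remainder: 9x⁴ − 42x³ + 28x² − 22x + 30.
Step 2: lead(9x⁴ − 42x³ + 28x² − 22x + 30) ÷ lead(D) = 9x⁴ ÷ −x = −9x³. Subtract (−9x³)·D = 9x⁴ − 36x³. Remainder: −6x³ + 28x² − 22x + 30.
Step 3: lead(−6x³ + 28x² − 22x + 30) ÷ lead(D) = −6x³ ÷ −x = 6x². Subtract (6x²)·D = −6x³ + 24x². Remainder: 4x² − 22x + 30.
Step 4: lead(4x² − 22x + 30) ÷ lead(D) = 4x² ÷ −x = −4x. Subtract (−4x)·D = 4x² − 16x. Remainder: −6x + 30.
Step 5: lead(−6x + 30) ÷ lead(D) = −6x ÷ −x = 6. Subtract (6)·D = −6x + 24. Remainder: 6.

R = [6], so D(x) is not a factor of P(x). no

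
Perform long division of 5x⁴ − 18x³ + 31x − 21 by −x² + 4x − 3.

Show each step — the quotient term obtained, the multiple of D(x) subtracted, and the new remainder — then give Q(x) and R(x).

Q(x) = −5x² − 2x + 7; R(x) = −3x

Step 1: lead(5x⁴ − 18x³ + 31x − 21) ÷ lead(D) = 5x⁴ ÷ −x² = −5x². Subtract (−5x²)·D = 5x⁴ − 20x³ + 15x². Remainder: 2x³ − 15x² + 31x − 21.
Step 2: lead(2x³ − 15x² + 31x − 21) ÷ lead(D) = 2x³ ÷ −x² = −2x. Subtract (−2x)·D = 2x³ − 8x² + 6x. Remainder: −7x² + 25x − 21.
Step 3: lead(−7x² + 25x − 21) ÷ lead(D) = −7x² ÷ −x² = 7. Subtract (7)·D = −7x² + 28x − 21. Remainder: −3x.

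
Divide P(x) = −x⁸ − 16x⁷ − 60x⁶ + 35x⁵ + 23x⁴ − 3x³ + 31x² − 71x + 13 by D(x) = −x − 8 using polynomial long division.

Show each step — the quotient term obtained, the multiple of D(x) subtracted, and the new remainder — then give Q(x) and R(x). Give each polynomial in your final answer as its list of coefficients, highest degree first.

Q = [1, 8, -4, -3, 1, -5, 9, -1]; R = [5]

Step 1: lead(−x⁸ − 16x⁷ − 60x⁶ + 35x⁵ + 23x⁴ − 3x³ + 31x² − 71x + 13) ÷ lead(D) = −x⁸ ÷ −x = x⁷. Subtract (x⁷)·D = −x⁸ − 8x⁷. Remainder: −8x⁷ − 60x⁶ + 35x⁵ + 23x⁴ − 3x³ + 31x² − 71x + 13.
Step 2: lead(−8x⁷ − 60x⁶ + 35x⁵ + 23x⁴ − 3x³ + 31x² − 71x + 13) ÷ lead(D) = −8x⁷ ÷ −x = 8x⁶. Subtract (8x⁶)·D = −8x⁷ − 64x⁶. Remainder: 4x⁶ + 35x⁵ + 23x⁴ − 3x³ + 31x² − 71x + 13.
Step 3: lead(4x⁶ + 35x⁵ + 23x⁴ − 3x³ + 31x² − 71x + 13) ÷ lead(D) = 4x⁶ ÷ −x = −4x⁵. Subtract (−4x⁵)·D = 4x⁶ + 32x⁵. Remainder: 3x⁵ + 23x⁴ − 3x³ + 31x² − 71x + 13.
Step 4: lead(3x⁵ + 23x⁴ − 3x³ + 31x² − 71x + 13) ÷ lead(D) = 3x⁵ ÷ −x = −3x⁴. Subtract (−3x⁴)·D = 3x⁵ + 24x⁴. Remainder: −x⁴ − 3x³ + 31x² − 71x + 13.
Step 5: lead(−x⁴ − 3x³ + 31x² − 71x + 13) ÷ lead(D) = −x⁴ ÷ −x = x³. Subtract (x³)·D = −x⁴ − 8x³. Remainder: 5x³ + 31x² − 71x + 13.
Step 6: lead(5x³ + 31x² − 71x + 13) ÷ lead(D) = 5x³ ÷ −x = −5x². Subtract (−5x²)·D = 5x³ + 40x². Remainder: −9x² − 71x + 13.
Step 7: lead(−9x² − 71x + 13) ÷ lead(D) = −9x² ÷ −x = 9x. Subtract (9x)·D = −9x² − 72x. Remainder: x + 13.
Step 8: lead(x + 13) ÷ lead(D) = x ÷ −x = −1. Subtract (−1)·D = x + 8. Remainder: 5.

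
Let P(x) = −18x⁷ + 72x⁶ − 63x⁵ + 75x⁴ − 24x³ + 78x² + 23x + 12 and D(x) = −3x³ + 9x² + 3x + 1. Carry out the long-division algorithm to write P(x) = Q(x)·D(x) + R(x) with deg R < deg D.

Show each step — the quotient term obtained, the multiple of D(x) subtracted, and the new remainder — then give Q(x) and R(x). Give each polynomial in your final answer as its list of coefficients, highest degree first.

Step 1: lead(−18x⁷ + 72x⁶ − 63x⁵ + 75x⁴ − 24x³ + 78x² + 23x + 12) ÷ lead(D) = −18x⁷ ÷ −3x³ = 6x⁴. Subtract (6x⁴)·D = −18x⁷ + 54x⁶ + 18x⁵ + 6x⁴. Remainder: 18x⁶ − 81x⁵ + 69x⁴ − 24x³ + 78x² + 23x + 12.
Step 2: lead(18x⁶ − 81x⁵ + 69x⁴ − 24x³ + 78x² + 23x + 12) ÷ lead(D) = 18x⁶ ÷ −3x³ = −6x³. Subtract (−6x³)·D = 18x⁶ − 54x⁵ − 18x⁴ − 6x³. Remainder: −27x⁵ + 87x⁴ − 18x³ + 78x² + 23x + 12.
Step 3: lead(−27x⁵ + 87x⁴ − 18x³ + 78x² + 23x + 12) ÷ lead(D) = −27x⁵ ÷ −3x³ = 9x². Subtract (9x²)·D = −27x⁵ + 81x⁴ + 27x³ + 9x². Remainder: 6x⁴ − 45x³ + 69x² + 23x + 12.
Step 4: lead(6x⁴ − 45x³ + 69x² + 23x + 12) ÷ lead(D) = 6x⁴ ÷ −3x³ = −2x. Subtract (−2x)·D = 6x⁴ − 18x³ − 6x² − 2x. Remainder: −27x³ + 75x² + 25x + 12.
Step 5: lead(−27x³ + 75x² + 25x + 12) ÷ lead(D) = −27x³ ÷ −3x³ = 9. Subtract (9)·D = −27x³ + 81x² + 27x + 9. Remainder: −6x² − 2x + 3.

Q = [6, -6, 9, -2, 9]; R = [-6, -2, 3]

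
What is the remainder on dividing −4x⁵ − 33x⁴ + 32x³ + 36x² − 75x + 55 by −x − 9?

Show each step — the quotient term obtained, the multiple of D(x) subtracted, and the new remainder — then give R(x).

Step 1: lead(−4x⁵ − 33x⁴ + 32x³ + 36x² − 75x + 55) ÷ lead(D) = −4x⁵ ÷ −x = 4x⁴. Subtract (4x⁴)·D = −4x⁵ − 36x⁴. Remainder: 3x⁴ + 32x³ + 36x² − 75x + 55.
Step 2: lead(3x⁴ + 32x³ + 36x² − 75x + 55) ÷ lead(D) = 3x⁴ ÷ −x = −3x³. Subtract (−3x³)·D = 3x⁴ + 27x³. Remainder: 5x³ + 36x² − 75x + 55.
Step 3: lead(5x³ + 36x² − 75x + 55) ÷ lead(D) = 5x³ ÷ −x = −5x². Subtract (−5x²)·D = 5x³ + 45x². Remainder: −9x² − 75x + 55.
Step 4: lead(−9x² − 75x + 55) ÷ lead(D) = −9x² ÷ −x = 9x. Subtract (9x)·D = −9x² − 81x. Remainder: 6x + 55.
Step 5: lead(6x + 55) ÷ lead(D) = 6x ÷ −x = −6. Subtract (−6)·D = 6x + 54. Remainder: 1.

R(x) = 1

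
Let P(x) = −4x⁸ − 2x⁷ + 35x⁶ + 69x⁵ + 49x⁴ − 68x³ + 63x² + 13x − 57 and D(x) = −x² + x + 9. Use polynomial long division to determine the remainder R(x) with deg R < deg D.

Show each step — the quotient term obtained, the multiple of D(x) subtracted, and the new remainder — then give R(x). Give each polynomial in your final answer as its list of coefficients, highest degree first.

Step 1: lead(−4x⁸ − 2x⁷ + 35x⁶ + 69x⁵ + 49x⁴ − 68x³ + 63x² + 13x − 57) ÷ lead(D) = −4x⁸ ÷ −x² = 4x⁶. Subtract (4x⁶)·D = −4x⁸ + 4x⁷ + 36x⁶. Remainder: −6x⁷ − x⁶ + 69x⁵ + 49x⁴ − 68x³ + 63x² + 13x − 57.
Step 2: lead(−6x⁷ − x⁶ + 69x⁵ + 49x⁴ − 68x³ + 63x² + 13x − 57) ÷ lead(D) = −6x⁷ ÷ −x² = 6x⁵. Subtract (6x⁵)·D = −6x⁷ + 6x⁶ + 54x⁵. Remainder: −7x⁶ + 15x⁵ + 49x⁴ − 68x³ + 63x² + 13x − 57.
Step 3: lead(−7x⁶ + 15x⁵ + 49x⁴ − 68x³ + 63x² + 13x − 57) ÷ lead(D) = −7x⁶ ÷ −x² = 7x⁴. Subtract (7x⁴)·D = −7x⁶ + 7x⁵ + 63x⁴. Remainder: 8x⁵ − 14x⁴ − 68x³ + 63x² + 13x − 57.
Step 4: lead(8x⁵ − 14x⁴ − 68x³ + 63x² + 13x − 57) ÷ lead(D) = 8x⁵ ÷ −x² = −8x³. Subtract (−8x³)·D = 8x⁵ − 8x⁴ − 72x³. Remainder: −6x⁴ + 4x³ + 63x² + 13x − 57.
Step 5: lead(−6x⁴ + 4x³ + 63x² + 13x − 57) ÷ lead(D) = −6x⁴ ÷ −x² = 6x². Subtract (6x²)·D = −6x⁴ + 6x³ + 54x². Remainder: −2x³ + 9x² + 13x − 57.
Step 6: lead(−2x³ + 9x² + 13x − 57) ÷ lead(D) = −2x³ ÷ −x² = 2x. Subtract (2x)·D = −2x³ + 2x² + 18x. Remainder: 7x² − 5x − 57.
Step 7: lead(7x² − 5x − 57) ÷ lead(D) = 7x² ÷ −x² = −7. Subtract (−7)·D = 7x² − 7x − 63. Remainder: 2x + 6.

R = [2, 6]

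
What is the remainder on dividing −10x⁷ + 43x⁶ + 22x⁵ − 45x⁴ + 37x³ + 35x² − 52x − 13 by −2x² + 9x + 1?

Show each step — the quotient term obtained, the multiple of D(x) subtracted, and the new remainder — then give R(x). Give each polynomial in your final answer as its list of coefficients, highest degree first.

R = [-7]

Step 1: lead(−10x⁷ + 43x⁶ + 22x⁵ − 45x⁴ + 37x³ + 35x² − 52x − 13) ÷ lead(D) = −10x⁷ ÷ −2x² = 5x⁵. Subtract (5x⁵)·D = −10x⁷ + 45x⁶ + 5x⁵. Remainder: −2x⁶ + 17x⁵ − 45x⁴ + 37x³ + 35x² − 52x − 13.
Step 2: lead(−2x⁶ + 17x⁵ − 45x⁴ + 37x³ + 35x² − 52x − 13) ÷ lead(D) = −2x⁶ ÷ −2x² = x⁴. Subtract (x⁴)·D = −2x⁶ + 9x⁵ + x⁴. Remainder: 8x⁵ − 46x⁴ + 37x³ + 35x² − 52x − 13.
Step 3: lead(8x⁵ − 46x⁴ + 37x³ + 35x² − 52x − 13) ÷ lead(D) = 8x⁵ ÷ −2x² = −4x³. Subtract (−4x³)·D = 8x⁵ − 36x⁴ − 4x³. Remainder: −10x⁴ + 41x³ + 35x² − 52x − 13.
Step 4: lead(−10x⁴ + 41x³ + 35x² − 52x − 13) ÷ lead(D) = −10x⁴ ÷ −2x² = 5x². Subtract (5x²)·D = −10x⁴ + 45x³ + 5x². Remainder: −4x³ + 30x² − 52x − 13.
Step 5: lead(−4x³ + 30x² − 52x − 13) ÷ lead(D) = −4x³ ÷ −2x² = 2x. Subtract (2x)·D = −4x³ + 18x² + 2x. Remainder: 12x² − 54x − 13.
Step 6: lead(12x² − 54x − 13) ÷ lead(D) = 12x² ÷ −2x² = −6. Subtract (−6)·D = 12x² − 54x − 6. Remainder: −7.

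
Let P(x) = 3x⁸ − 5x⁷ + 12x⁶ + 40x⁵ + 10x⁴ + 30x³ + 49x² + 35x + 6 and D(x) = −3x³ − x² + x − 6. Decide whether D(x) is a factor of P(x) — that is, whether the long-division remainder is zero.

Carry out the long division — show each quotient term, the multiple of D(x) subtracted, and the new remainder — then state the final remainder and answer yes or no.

R(x) = 0, so D(x) is a factor of P(x). yes

Step 1: lead(3x⁸ − 5x⁷ + 12x⁶ + 40x⁵ + 10x⁴ + 30x³ + 49x² + 35x + 6) ÷ lead(D) = 3x⁸ ÷ −3x³ = −x⁵. Subtract (−x⁵)·D = 3x⁸ + x⁷ − x⁶ + 6x⁵. Remainder: −6x⁷ + 13x⁶ + 34x⁵ + 10x⁴ + 30x³ + 49x² + 35x + 6.
Step 2: lead(−6x⁷ + 13x⁶ + 34x⁵ + 10x⁴ + 30x³ + 49x² + 35x + 6) ÷ lead(D) = −6x⁷ ÷ −3x³ = 2x⁴. Subtract (2x⁴)·D = −6x⁷ − 2x⁶ + 2x⁵ − 12x⁴. Remainder: 15x⁶ + 32x⁵ + 22x⁴ + 30x³ + 49x² + 35x + 6.
Step 3: lead(15x⁶ + 32x⁵ + 22x⁴ + 30x³ + 49x² + 35x + 6) ÷ lead(D) = 15x⁶ ÷ −3x³ = −5x³. Subtract (−5x³)·D = 15x⁶ + 5x⁵ − 5x⁴ + 30x³. Remainder: 27x⁵ + 27x⁴ + 49x² + 35x + 6.
Step 4: lead(27x⁵ + 27x⁴ + 49x² + 35x + 6) ÷ lead(D) = 27x⁵ ÷ −3x³ = −9x². Subtract (−9x²)·D = 27x⁵ + 9x⁴ − 9x³ + 54x². Remainder: 18x⁴ + 9x³ − 5x² + 35x + 6.
Step 5: lead(18x⁴ + 9x³ − 5x² + 35x + 6) ÷ lead(D) = 18x⁴ ÷ −3x³ = −6x. Subtract (−6x)·D = 18x⁴ + 6x³ − 6x² + 36x. Remainder: 3x³ + x² − x + 6.
Step 6: lead(3x³ + x² − x + 6) ÷ lead(D) = 3x³ ÷ −3x³ = −1. Subtract (−1)·D = 3x³ + x² − x + 6. Remainder: 0.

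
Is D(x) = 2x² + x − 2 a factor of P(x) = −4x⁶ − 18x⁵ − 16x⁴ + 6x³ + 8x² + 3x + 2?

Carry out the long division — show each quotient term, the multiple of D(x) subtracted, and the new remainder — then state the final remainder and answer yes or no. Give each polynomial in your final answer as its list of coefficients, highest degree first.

Step 1: lead(−4x⁶ − 18x⁵ − 16x⁴ + 6x³ + 8x² + 3x + 2) ÷ lead(D) = −4x⁶ ÷ 2x² = −2x⁴. Subtract (−2x⁴)·D = −4x⁶ − 2x⁵ + 4x⁴. Remainder: −16x⁵ − 20x⁴ + 6x³ + 8x² + 3x + 2.
Step 2: lead(−16x⁵ − 20x⁴ + 6x³ + 8x² + 3x + 2) ÷ lead(D) = −16x⁵ ÷ 2x² = −8x³. Subtract (−8x³)·D = −16x⁵ − 8x⁴ + 16x³. Remainder: −12x⁴ − 10x³ + 8x² + 3x + 2.
Step 3: lead(−12x⁴ − 10x³ + 8x² + 3x + 2) ÷ lead(D) = −12x⁴ ÷ 2x² = −6x². Subtract (−6x²)·D = −12x⁴ − 6x³ + 12x². Remainder: −4x³ − 4x² + 3x + 2.
Step 4: lead(−4x³ − 4x² + 3x + 2) ÷ lead(D) = −4x³ ÷ 2x² = −2x. Subtract (−2x)·D = −4x³ − 2x² + 4x. Remainder: −2x² − x + 2.
Step 5: lead(−2x² − x + 2) ÷ lead(D) = −2x² ÷ 2x² = −1. Subtract (−1)·D = −2x² − x + 2. Remainder: 0.

R = [0], so D(x) is a factor of P(x). yes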